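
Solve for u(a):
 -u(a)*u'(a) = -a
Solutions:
 u(a) = -sqrt(C1 + a^2)
 u(a) = sqrt(C1 + a^2)


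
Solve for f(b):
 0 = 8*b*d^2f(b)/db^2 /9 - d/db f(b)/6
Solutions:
 f(b) = C1 + C2*b^(19/16)


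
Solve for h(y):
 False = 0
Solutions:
 h(y) = C1 + 3*y*asin(4*y)/4 + zoo*y + 3*sqrt(1 - 16*y^2)/16


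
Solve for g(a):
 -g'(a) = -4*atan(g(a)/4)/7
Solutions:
 Integral(1/atan(_y/4), (_y, g(a))) = C1 + 4*a/7


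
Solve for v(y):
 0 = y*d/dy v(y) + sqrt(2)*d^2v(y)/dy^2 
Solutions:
 v(y) = C1 + C2*erf(2^(1/4)*y/2)


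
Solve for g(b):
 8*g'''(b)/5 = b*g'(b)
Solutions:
 g(b) = C1 + Integral(C2*airyai(5^(1/3)*b/2) + C3*airybi(5^(1/3)*b/2), b)


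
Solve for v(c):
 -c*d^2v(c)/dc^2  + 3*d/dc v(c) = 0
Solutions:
 v(c) = C1 + C2*c^4


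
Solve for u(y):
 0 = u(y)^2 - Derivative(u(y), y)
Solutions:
 u(y) = -1/(C1 + y)


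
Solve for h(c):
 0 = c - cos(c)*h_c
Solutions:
 h(c) = C1 + Integral(c/cos(c), c)


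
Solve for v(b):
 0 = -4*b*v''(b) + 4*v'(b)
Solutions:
 v(b) = C1 + C2*b^2


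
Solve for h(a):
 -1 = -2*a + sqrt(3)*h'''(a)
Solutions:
 h(a) = C1 + C2*a + C3*a^2 + sqrt(3)*a^4/36 - sqrt(3)*a^3/18


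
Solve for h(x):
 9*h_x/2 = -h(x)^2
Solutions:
 h(x) = 9/(C1 + 2*x)


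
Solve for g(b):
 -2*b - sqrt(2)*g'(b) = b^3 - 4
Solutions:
 g(b) = C1 - sqrt(2)*b^4/8 - sqrt(2)*b^2/2 + 2*sqrt(2)*b


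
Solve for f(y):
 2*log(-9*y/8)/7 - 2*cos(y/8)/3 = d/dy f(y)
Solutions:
 f(y) = C1 + 2*y*log(-y)/7 - 6*y*log(2)/7 - 2*y/7 + 4*y*log(3)/7 - 16*sin(y/8)/3


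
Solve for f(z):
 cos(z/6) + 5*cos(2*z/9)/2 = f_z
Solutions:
 f(z) = C1 + 6*sin(z/6) + 45*sin(2*z/9)/4


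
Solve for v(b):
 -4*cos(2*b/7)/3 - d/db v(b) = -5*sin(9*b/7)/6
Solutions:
 v(b) = C1 - 14*sin(2*b/7)/3 - 35*cos(9*b/7)/54


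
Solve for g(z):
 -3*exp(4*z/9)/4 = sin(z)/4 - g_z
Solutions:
 g(z) = C1 + 27*exp(4*z/9)/16 - cos(z)/4


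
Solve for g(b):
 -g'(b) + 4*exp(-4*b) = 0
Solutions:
 g(b) = C1 - exp(-4*b)


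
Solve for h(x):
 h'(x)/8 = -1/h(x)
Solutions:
 h(x) = -sqrt(C1 - 16*x)
 h(x) = sqrt(C1 - 16*x)


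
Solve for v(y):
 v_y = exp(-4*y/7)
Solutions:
 v(y) = C1 - 7*exp(-4*y/7)/4


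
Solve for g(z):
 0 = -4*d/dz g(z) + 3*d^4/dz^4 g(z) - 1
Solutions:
 g(z) = C1 + C4*exp(6^(2/3)*z/3) - z/4 + (C2*sin(2^(2/3)*3^(1/6)*z/2) + C3*cos(2^(2/3)*3^(1/6)*z/2))*exp(-6^(2/3)*z/6)


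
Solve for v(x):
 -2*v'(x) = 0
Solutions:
 v(x) = C1


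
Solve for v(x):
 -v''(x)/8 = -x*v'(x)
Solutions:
 v(x) = C1 + C2*erfi(2*x)


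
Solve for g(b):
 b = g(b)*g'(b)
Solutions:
 g(b) = -sqrt(C1 + b^2)
 g(b) = sqrt(C1 + b^2)


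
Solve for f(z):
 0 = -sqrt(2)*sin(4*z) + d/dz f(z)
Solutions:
 f(z) = C1 - sqrt(2)*cos(4*z)/4


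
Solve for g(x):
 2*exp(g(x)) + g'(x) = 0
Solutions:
 g(x) = log(1/(C1 + 2*x))


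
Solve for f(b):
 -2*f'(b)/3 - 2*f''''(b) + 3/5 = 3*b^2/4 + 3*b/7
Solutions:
 f(b) = C1 + C4*exp(-3^(2/3)*b/3) - 3*b^3/8 - 9*b^2/28 + 9*b/10 + (C2*sin(3^(1/6)*b/2) + C3*cos(3^(1/6)*b/2))*exp(3^(2/3)*b/6)


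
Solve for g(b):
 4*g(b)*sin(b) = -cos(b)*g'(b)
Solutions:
 g(b) = C1*cos(b)^4


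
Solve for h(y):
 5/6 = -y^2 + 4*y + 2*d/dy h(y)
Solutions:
 h(y) = C1 + y^3/6 - y^2 + 5*y/12


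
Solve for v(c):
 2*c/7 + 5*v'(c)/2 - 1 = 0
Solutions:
 v(c) = C1 - 2*c^2/35 + 2*c/5


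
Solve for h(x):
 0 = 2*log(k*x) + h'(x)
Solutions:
 h(x) = C1 - 2*x*log(k*x) + 2*x


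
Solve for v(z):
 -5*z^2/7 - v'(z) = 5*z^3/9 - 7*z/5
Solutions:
 v(z) = C1 - 5*z^4/36 - 5*z^3/21 + 7*z^2/10


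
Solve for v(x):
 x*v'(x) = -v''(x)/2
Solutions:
 v(x) = C1 + C2*erf(x)


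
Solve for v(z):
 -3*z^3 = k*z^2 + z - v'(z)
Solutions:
 v(z) = C1 + k*z^3/3 + 3*z^4/4 + z^2/2


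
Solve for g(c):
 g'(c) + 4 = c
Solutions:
 g(c) = C1 + c^2/2 - 4*c


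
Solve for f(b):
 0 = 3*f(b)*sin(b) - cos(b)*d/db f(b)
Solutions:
 f(b) = C1/cos(b)^3


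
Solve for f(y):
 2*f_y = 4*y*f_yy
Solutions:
 f(y) = C1 + C2*y^(3/2)


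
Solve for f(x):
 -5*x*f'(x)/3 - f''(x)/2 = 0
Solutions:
 f(x) = C1 + C2*erf(sqrt(15)*x/3)


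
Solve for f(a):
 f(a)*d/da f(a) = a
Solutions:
 f(a) = -sqrt(C1 + a^2)
 f(a) = sqrt(C1 + a^2)


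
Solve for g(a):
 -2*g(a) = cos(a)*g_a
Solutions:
 g(a) = C1*(sin(a) - 1)/(sin(a) + 1)


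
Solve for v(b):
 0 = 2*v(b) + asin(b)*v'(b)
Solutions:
 v(b) = C1*exp(-2*Integral(1/asin(b), b))


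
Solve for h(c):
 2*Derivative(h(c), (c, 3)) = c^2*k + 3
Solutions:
 h(c) = C1 + C2*c + C3*c^2 + c^5*k/120 + c^3/4


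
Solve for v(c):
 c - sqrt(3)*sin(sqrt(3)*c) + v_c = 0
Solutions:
 v(c) = C1 - c^2/2 - cos(sqrt(3)*c)


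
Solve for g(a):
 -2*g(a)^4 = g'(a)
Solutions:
 g(a) = (-3^(2/3) - 3*3^(1/6)*I)*(1/(C1 + 2*a))^(1/3)/6
 g(a) = (-3^(2/3) + 3*3^(1/6)*I)*(1/(C1 + 2*a))^(1/3)/6
 g(a) = (1/(C1 + 6*a))^(1/3)


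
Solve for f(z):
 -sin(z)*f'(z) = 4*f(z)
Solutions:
 f(z) = C1*(cos(z)^2 + 2*cos(z) + 1)/(cos(z)^2 - 2*cos(z) + 1)


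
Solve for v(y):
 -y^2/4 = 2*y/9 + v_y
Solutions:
 v(y) = C1 - y^3/12 - y^2/9


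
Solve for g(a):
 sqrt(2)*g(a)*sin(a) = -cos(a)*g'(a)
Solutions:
 g(a) = C1*cos(a)^(sqrt(2))


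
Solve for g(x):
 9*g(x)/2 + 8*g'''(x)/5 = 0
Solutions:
 g(x) = C3*exp(x*(-2^(2/3)*45^(1/3) + 3*5^(1/3)*6^(2/3))/16)*sin(3*2^(2/3)*3^(1/6)*5^(1/3)*x/8) + C4*exp(x*(-2^(2/3)*45^(1/3) + 3*5^(1/3)*6^(2/3))/16)*cos(3*2^(2/3)*3^(1/6)*5^(1/3)*x/8) + C5*exp(-x*(2^(2/3)*45^(1/3) + 3*5^(1/3)*6^(2/3))/16) + (C1*sin(3*2^(2/3)*3^(1/6)*5^(1/3)*x/8) + C2*cos(3*2^(2/3)*3^(1/6)*5^(1/3)*x/8))*exp(2^(2/3)*45^(1/3)*x/8)


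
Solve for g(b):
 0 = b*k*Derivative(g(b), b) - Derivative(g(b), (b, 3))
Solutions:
 g(b) = C1 + Integral(C2*airyai(b*k^(1/3)) + C3*airybi(b*k^(1/3)), b)


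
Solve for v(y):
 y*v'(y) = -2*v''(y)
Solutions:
 v(y) = C1 + C2*erf(y/2)


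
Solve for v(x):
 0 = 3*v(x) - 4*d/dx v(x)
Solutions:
 v(x) = C1*exp(3*x/4)


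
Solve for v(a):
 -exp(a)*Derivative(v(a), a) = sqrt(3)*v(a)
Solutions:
 v(a) = C1*exp(sqrt(3)*exp(-a))


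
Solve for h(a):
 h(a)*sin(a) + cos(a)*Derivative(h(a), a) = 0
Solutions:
 h(a) = C1*cos(a)


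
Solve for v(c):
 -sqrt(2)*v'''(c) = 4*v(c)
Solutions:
 v(c) = C3*exp(-sqrt(2)*c) + (C1*sin(sqrt(6)*c/2) + C2*cos(sqrt(6)*c/2))*exp(sqrt(2)*c/2)


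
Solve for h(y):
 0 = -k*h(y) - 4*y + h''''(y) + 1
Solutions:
 h(y) = C1*exp(-k^(1/4)*y) + C2*exp(k^(1/4)*y) + C3*exp(-I*k^(1/4)*y) + C4*exp(I*k^(1/4)*y) - 4*y/k + 1/k


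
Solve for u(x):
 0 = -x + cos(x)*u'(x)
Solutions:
 u(x) = C1 + Integral(x/cos(x), x)


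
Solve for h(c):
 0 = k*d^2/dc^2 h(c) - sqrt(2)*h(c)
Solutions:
 h(c) = C1*exp(-2^(1/4)*c*sqrt(1/k)) + C2*exp(2^(1/4)*c*sqrt(1/k))


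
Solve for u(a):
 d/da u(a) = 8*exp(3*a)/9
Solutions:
 u(a) = C1 + 8*exp(3*a)/27


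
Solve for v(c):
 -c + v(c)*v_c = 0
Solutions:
 v(c) = -sqrt(C1 + c^2)
 v(c) = sqrt(C1 + c^2)


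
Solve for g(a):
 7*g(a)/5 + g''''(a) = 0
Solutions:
 g(a) = (C1*sin(sqrt(2)*5^(3/4)*7^(1/4)*a/10) + C2*cos(sqrt(2)*5^(3/4)*7^(1/4)*a/10))*exp(-sqrt(2)*5^(3/4)*7^(1/4)*a/10) + (C3*sin(sqrt(2)*5^(3/4)*7^(1/4)*a/10) + C4*cos(sqrt(2)*5^(3/4)*7^(1/4)*a/10))*exp(sqrt(2)*5^(3/4)*7^(1/4)*a/10)


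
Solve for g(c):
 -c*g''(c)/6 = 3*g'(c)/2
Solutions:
 g(c) = C1 + C2/c^8


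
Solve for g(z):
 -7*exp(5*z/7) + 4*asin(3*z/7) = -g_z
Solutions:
 g(z) = C1 - 4*z*asin(3*z/7) - 4*sqrt(49 - 9*z^2)/3 + 49*exp(5*z/7)/5


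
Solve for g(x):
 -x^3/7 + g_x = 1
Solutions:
 g(x) = C1 + x^4/28 + x


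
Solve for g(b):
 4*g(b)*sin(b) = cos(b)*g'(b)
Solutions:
 g(b) = C1/cos(b)^4


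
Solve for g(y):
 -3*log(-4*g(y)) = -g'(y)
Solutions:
 -Integral(1/(log(-_y) + 2*log(2)), (_y, g(y)))/3 = C1 - y


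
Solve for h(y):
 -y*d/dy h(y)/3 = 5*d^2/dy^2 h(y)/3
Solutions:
 h(y) = C1 + C2*erf(sqrt(10)*y/10)


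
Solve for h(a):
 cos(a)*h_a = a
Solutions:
 h(a) = C1 + Integral(a/cos(a), a)


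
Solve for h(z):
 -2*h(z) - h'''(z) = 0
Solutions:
 h(z) = C3*exp(-2^(1/3)*z) + (C1*sin(2^(1/3)*sqrt(3)*z/2) + C2*cos(2^(1/3)*sqrt(3)*z/2))*exp(2^(1/3)*z/2)


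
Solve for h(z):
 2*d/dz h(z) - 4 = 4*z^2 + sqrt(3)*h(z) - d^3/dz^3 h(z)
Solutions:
 h(z) = C1*exp(-2^(1/3)*sqrt(3)*z*(-4/(9 + sqrt(113))^(1/3) + 2^(1/3)*(9 + sqrt(113))^(1/3))/12)*sin(2^(1/3)*z*((9 + sqrt(113))^(-1/3) + 2^(1/3)*(9 + sqrt(113))^(1/3)/4)) + C2*exp(-2^(1/3)*sqrt(3)*z*(-4/(9 + sqrt(113))^(1/3) + 2^(1/3)*(9 + sqrt(113))^(1/3))/12)*cos(2^(1/3)*z*((9 + sqrt(113))^(-1/3) + 2^(1/3)*(9 + sqrt(113))^(1/3)/4)) + C3*exp(2^(1/3)*sqrt(3)*z*(-4/(9 + sqrt(113))^(1/3) + 2^(1/3)*(9 + sqrt(113))^(1/3))/6) - 4*sqrt(3)*z^2/3 - 16*z/3 - 44*sqrt(3)/9


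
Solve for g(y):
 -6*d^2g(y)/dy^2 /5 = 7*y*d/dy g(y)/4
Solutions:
 g(y) = C1 + C2*erf(sqrt(105)*y/12)


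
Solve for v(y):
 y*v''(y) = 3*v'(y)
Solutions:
 v(y) = C1 + C2*y^4


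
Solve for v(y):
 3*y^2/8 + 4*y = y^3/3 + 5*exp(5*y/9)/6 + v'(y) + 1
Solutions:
 v(y) = C1 - y^4/12 + y^3/8 + 2*y^2 - y - 3*exp(5*y/9)/2


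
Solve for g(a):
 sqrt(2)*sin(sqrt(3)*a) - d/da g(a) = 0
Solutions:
 g(a) = C1 - sqrt(6)*cos(sqrt(3)*a)/3


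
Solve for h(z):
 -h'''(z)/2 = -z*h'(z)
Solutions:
 h(z) = C1 + Integral(C2*airyai(2^(1/3)*z) + C3*airybi(2^(1/3)*z), z)


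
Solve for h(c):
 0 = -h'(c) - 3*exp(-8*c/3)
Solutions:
 h(c) = C1 + 9*exp(-8*c/3)/8


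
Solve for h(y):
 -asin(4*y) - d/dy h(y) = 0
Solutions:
 h(y) = C1 - y*asin(4*y) - sqrt(1 - 16*y^2)/4


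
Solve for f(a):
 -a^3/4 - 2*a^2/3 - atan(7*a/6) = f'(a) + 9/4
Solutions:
 f(a) = C1 - a^4/16 - 2*a^3/9 - a*atan(7*a/6) - 9*a/4 + 3*log(49*a^2 + 36)/7


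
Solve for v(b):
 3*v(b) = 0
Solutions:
 v(b) = 0


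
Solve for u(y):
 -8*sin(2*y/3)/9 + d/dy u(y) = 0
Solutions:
 u(y) = C1 - 4*cos(2*y/3)/3


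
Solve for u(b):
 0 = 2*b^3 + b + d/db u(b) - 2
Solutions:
 u(b) = C1 - b^4/2 - b^2/2 + 2*b


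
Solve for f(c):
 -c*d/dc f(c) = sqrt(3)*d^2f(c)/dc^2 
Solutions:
 f(c) = C1 + C2*erf(sqrt(2)*3^(3/4)*c/6)


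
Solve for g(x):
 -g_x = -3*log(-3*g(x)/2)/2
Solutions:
 -2*Integral(1/(log(-_y) - log(2) + log(3)), (_y, g(x)))/3 = C1 - x


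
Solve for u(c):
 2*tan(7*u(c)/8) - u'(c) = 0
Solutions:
 u(c) = -8*asin(C1*exp(7*c/4))/7 + 8*pi/7
 u(c) = 8*asin(C1*exp(7*c/4))/7


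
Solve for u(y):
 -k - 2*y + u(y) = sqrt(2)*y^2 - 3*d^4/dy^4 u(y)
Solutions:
 u(y) = k + sqrt(2)*y^2 + 2*y + (C1*sin(sqrt(2)*3^(3/4)*y/6) + C2*cos(sqrt(2)*3^(3/4)*y/6))*exp(-sqrt(2)*3^(3/4)*y/6) + (C3*sin(sqrt(2)*3^(3/4)*y/6) + C4*cos(sqrt(2)*3^(3/4)*y/6))*exp(sqrt(2)*3^(3/4)*y/6)


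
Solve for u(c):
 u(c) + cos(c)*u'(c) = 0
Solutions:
 u(c) = C1*sqrt(sin(c) - 1)/sqrt(sin(c) + 1)


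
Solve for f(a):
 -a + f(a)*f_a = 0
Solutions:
 f(a) = -sqrt(C1 + a^2)
 f(a) = sqrt(C1 + a^2)


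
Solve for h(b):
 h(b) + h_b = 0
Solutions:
 h(b) = C1*exp(-b)


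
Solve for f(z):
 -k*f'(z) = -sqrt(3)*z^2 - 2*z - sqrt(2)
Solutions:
 f(z) = C1 + sqrt(3)*z^3/(3*k) + z^2/k + sqrt(2)*z/k


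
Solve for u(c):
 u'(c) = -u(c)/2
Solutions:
 u(c) = C1*exp(-c/2)


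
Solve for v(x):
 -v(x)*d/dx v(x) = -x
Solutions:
 v(x) = -sqrt(C1 + x^2)
 v(x) = sqrt(C1 + x^2)


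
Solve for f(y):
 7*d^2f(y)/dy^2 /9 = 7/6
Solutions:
 f(y) = C1 + C2*y + 3*y^2/4


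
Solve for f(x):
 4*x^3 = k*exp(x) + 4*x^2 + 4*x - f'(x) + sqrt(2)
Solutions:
 f(x) = C1 + k*exp(x) - x^4 + 4*x^3/3 + 2*x^2 + sqrt(2)*x


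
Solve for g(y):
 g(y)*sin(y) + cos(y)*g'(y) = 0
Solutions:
 g(y) = C1*cos(y)


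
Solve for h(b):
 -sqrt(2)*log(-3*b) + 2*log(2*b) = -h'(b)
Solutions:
 h(b) = C1 - b*(2 - sqrt(2))*log(b) + b*(-sqrt(2) - 2*log(2) + sqrt(2)*log(3) + 2 + sqrt(2)*I*pi)


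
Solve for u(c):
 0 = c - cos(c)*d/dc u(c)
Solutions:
 u(c) = C1 + Integral(c/cos(c), c)


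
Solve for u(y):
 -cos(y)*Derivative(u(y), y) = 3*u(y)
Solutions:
 u(y) = C1*(sin(y) - 1)^(3/2)/(sin(y) + 1)^(3/2)


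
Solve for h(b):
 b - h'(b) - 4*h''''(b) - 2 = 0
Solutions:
 h(b) = C1 + C4*exp(-2^(1/3)*b/2) + b^2/2 - 2*b + (C2*sin(2^(1/3)*sqrt(3)*b/4) + C3*cos(2^(1/3)*sqrt(3)*b/4))*exp(2^(1/3)*b/4)


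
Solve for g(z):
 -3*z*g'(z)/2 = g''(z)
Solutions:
 g(z) = C1 + C2*erf(sqrt(3)*z/2)


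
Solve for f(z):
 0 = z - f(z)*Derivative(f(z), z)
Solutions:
 f(z) = -sqrt(C1 + z^2)
 f(z) = sqrt(C1 + z^2)


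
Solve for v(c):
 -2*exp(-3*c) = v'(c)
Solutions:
 v(c) = C1 + 2*exp(-3*c)/3


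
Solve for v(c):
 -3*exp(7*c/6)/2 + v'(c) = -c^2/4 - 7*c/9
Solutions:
 v(c) = C1 - c^3/12 - 7*c^2/18 + 9*exp(7*c/6)/7


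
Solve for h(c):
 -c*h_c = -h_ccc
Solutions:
 h(c) = C1 + Integral(C2*airyai(c) + C3*airybi(c), c)


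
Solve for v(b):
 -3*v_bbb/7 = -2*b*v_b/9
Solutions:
 v(b) = C1 + Integral(C2*airyai(14^(1/3)*b/3) + C3*airybi(14^(1/3)*b/3), b)


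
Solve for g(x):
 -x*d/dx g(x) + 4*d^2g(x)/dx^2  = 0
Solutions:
 g(x) = C1 + C2*erfi(sqrt(2)*x/4)


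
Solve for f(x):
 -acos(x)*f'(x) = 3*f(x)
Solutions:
 f(x) = C1*exp(-3*Integral(1/acos(x), x))


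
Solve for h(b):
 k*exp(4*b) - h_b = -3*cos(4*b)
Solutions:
 h(b) = C1 + k*exp(4*b)/4 + 3*sin(4*b)/4


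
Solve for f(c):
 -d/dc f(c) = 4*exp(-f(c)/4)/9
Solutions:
 f(c) = 4*log(C1 - c/9)


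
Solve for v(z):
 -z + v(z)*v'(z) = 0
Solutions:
 v(z) = -sqrt(C1 + z^2)
 v(z) = sqrt(C1 + z^2)


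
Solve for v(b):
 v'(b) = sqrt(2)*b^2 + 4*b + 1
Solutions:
 v(b) = C1 + sqrt(2)*b^3/3 + 2*b^2 + b


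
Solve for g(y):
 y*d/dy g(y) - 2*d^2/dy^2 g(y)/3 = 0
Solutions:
 g(y) = C1 + C2*erfi(sqrt(3)*y/2)


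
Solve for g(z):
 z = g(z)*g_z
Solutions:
 g(z) = -sqrt(C1 + z^2)
 g(z) = sqrt(C1 + z^2)


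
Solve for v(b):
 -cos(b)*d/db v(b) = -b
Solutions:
 v(b) = C1 + Integral(b/cos(b), b)


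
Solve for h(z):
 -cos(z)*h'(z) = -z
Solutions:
 h(z) = C1 + Integral(z/cos(z), z)


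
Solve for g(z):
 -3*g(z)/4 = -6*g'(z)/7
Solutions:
 g(z) = C1*exp(7*z/8)


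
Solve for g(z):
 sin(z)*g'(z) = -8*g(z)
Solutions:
 g(z) = C1*(cos(z)^4 + 4*cos(z)^3 + 6*cos(z)^2 + 4*cos(z) + 1)/(cos(z)^4 - 4*cos(z)^3 + 6*cos(z)^2 - 4*cos(z) + 1)


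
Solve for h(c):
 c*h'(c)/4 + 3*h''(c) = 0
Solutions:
 h(c) = C1 + C2*erf(sqrt(6)*c/12)


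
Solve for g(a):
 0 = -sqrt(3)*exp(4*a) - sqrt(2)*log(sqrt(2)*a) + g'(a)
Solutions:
 g(a) = C1 + sqrt(2)*a*log(a) + sqrt(2)*a*(-1 + log(2)/2) + sqrt(3)*exp(4*a)/4


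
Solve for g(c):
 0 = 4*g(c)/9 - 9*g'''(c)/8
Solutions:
 g(c) = C3*exp(2*6^(2/3)*c/9) + (C1*sin(2^(2/3)*3^(1/6)*c/3) + C2*cos(2^(2/3)*3^(1/6)*c/3))*exp(-6^(2/3)*c/9)


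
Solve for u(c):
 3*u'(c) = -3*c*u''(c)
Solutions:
 u(c) = C1 + C2*log(c)


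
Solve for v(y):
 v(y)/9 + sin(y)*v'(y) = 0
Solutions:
 v(y) = C1*(cos(y) + 1)^(1/18)/(cos(y) - 1)^(1/18)


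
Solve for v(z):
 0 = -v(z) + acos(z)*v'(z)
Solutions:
 v(z) = C1*exp(Integral(1/acos(z), z))


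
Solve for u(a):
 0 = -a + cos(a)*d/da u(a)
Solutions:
 u(a) = C1 + Integral(a/cos(a), a)


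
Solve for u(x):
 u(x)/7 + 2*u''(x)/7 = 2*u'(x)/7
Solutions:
 u(x) = (C1*sin(x/2) + C2*cos(x/2))*exp(x/2)


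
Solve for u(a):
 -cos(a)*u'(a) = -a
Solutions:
 u(a) = C1 + Integral(a/cos(a), a)


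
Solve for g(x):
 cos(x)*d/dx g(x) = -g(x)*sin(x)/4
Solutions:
 g(x) = C1*cos(x)^(1/4)


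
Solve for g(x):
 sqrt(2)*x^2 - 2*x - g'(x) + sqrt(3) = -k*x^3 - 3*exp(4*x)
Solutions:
 g(x) = C1 + k*x^4/4 + sqrt(2)*x^3/3 - x^2 + sqrt(3)*x + 3*exp(4*x)/4


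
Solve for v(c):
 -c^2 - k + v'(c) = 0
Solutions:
 v(c) = C1 + c^3/3 + c*k


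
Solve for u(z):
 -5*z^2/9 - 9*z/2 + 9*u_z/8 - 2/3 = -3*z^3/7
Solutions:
 u(z) = C1 - 2*z^4/21 + 40*z^3/243 + 2*z^2 + 16*z/27


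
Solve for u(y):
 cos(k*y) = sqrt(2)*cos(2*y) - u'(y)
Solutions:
 u(y) = C1 + sqrt(2)*sin(2*y)/2 - sin(k*y)/k


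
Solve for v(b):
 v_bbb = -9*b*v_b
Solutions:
 v(b) = C1 + Integral(C2*airyai(-3^(2/3)*b) + C3*airybi(-3^(2/3)*b), b)


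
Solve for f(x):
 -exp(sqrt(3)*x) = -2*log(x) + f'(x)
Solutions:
 f(x) = C1 + 2*x*log(x) - 2*x - sqrt(3)*exp(sqrt(3)*x)/3


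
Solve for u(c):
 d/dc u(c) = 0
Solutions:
 u(c) = C1


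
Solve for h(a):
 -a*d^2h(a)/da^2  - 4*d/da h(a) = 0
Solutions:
 h(a) = C1 + C2/a^3


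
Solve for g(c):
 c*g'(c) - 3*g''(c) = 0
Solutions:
 g(c) = C1 + C2*erfi(sqrt(6)*c/6)


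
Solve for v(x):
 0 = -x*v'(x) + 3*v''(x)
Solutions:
 v(x) = C1 + C2*erfi(sqrt(6)*x/6)


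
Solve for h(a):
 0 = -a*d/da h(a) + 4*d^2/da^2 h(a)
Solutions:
 h(a) = C1 + C2*erfi(sqrt(2)*a/4)


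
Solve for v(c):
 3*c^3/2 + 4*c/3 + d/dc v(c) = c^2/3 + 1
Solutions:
 v(c) = C1 - 3*c^4/8 + c^3/9 - 2*c^2/3 + c


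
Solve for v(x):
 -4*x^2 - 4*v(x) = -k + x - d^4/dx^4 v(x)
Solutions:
 v(x) = C1*exp(-sqrt(2)*x) + C2*exp(sqrt(2)*x) + C3*sin(sqrt(2)*x) + C4*cos(sqrt(2)*x) + k/4 - x^2 - x/4


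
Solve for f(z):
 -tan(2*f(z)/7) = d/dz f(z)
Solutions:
 f(z) = -7*asin(C1*exp(-2*z/7))/2 + 7*pi/2
 f(z) = 7*asin(C1*exp(-2*z/7))/2


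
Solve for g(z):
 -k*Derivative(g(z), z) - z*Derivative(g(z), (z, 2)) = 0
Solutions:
 g(z) = C1 + z^(1 - re(k))*(C2*sin(log(z)*Abs(im(k))) + C3*cos(log(z)*im(k)))


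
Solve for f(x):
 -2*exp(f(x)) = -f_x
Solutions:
 f(x) = log(-1/(C1 + 2*x))


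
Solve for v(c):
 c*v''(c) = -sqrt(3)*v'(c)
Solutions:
 v(c) = C1 + C2*c^(1 - sqrt(3))


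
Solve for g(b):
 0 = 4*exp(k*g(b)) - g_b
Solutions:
 g(b) = Piecewise((log(-1/(C1*k + 4*b*k))/k, Ne(k, 0)), (nan, True))
 g(b) = Piecewise((C1 + 4*b, Eq(k, 0)), (nan, True))


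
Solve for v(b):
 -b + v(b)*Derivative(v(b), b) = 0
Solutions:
 v(b) = -sqrt(C1 + b^2)
 v(b) = sqrt(C1 + b^2)


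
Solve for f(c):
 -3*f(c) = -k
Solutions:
 f(c) = k/3


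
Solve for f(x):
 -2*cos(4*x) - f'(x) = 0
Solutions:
 f(x) = C1 - sin(4*x)/2


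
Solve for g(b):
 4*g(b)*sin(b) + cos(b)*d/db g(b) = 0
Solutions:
 g(b) = C1*cos(b)^4


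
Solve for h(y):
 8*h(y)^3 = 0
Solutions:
 h(y) = 0


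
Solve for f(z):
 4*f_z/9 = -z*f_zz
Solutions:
 f(z) = C1 + C2*z^(5/9)


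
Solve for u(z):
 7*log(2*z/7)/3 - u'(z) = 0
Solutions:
 u(z) = C1 + 7*z*log(z)/3 - 7*z*log(7)/3 - 7*z/3 + 7*z*log(2)/3


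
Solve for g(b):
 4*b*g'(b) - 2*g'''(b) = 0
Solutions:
 g(b) = C1 + Integral(C2*airyai(2^(1/3)*b) + C3*airybi(2^(1/3)*b), b)


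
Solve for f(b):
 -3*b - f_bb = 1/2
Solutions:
 f(b) = C1 + C2*b - b^3/2 - b^2/4


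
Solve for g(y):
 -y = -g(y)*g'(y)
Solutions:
 g(y) = -sqrt(C1 + y^2)
 g(y) = sqrt(C1 + y^2)


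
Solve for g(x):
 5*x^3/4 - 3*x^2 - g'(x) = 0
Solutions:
 g(x) = C1 + 5*x^4/16 - x^3


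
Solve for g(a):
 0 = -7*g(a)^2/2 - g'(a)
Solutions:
 g(a) = 2/(C1 + 7*a)


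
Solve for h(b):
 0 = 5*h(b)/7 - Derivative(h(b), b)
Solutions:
 h(b) = C1*exp(5*b/7)


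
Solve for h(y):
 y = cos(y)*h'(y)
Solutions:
 h(y) = C1 + Integral(y/cos(y), y)


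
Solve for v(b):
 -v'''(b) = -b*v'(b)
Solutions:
 v(b) = C1 + Integral(C2*airyai(b) + C3*airybi(b), b)


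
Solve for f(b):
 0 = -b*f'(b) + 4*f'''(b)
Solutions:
 f(b) = C1 + Integral(C2*airyai(2^(1/3)*b/2) + C3*airybi(2^(1/3)*b/2), b)


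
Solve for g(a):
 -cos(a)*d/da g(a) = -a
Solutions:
 g(a) = C1 + Integral(a/cos(a), a)


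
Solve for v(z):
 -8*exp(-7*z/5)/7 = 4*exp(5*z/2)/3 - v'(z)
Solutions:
 v(z) = C1 + 8*exp(5*z/2)/15 - 40*exp(-7*z/5)/49


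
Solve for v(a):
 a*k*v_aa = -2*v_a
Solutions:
 v(a) = C1 + a^(((re(k) - 2)*re(k) + im(k)^2)/(re(k)^2 + im(k)^2))*(C2*sin(2*log(a)*Abs(im(k))/(re(k)^2 + im(k)^2)) + C3*cos(2*log(a)*im(k)/(re(k)^2 + im(k)^2)))


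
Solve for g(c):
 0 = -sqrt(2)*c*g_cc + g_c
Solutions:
 g(c) = C1 + C2*c^(sqrt(2)/2 + 1)


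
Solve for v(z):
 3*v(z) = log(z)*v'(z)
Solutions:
 v(z) = C1*exp(3*li(z))


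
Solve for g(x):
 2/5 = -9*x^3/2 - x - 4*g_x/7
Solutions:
 g(x) = C1 - 63*x^4/32 - 7*x^2/8 - 7*x/10


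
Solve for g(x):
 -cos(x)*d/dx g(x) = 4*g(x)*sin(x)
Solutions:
 g(x) = C1*cos(x)^4


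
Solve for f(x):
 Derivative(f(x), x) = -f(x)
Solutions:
 f(x) = C1*exp(-x)


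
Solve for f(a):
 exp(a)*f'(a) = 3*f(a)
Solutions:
 f(a) = C1*exp(-3*exp(-a))


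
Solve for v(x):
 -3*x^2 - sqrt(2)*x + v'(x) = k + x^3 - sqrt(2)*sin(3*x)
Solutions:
 v(x) = C1 + k*x + x^4/4 + x^3 + sqrt(2)*x^2/2 + sqrt(2)*cos(3*x)/3


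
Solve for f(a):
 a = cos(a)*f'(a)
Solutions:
 f(a) = C1 + Integral(a/cos(a), a)


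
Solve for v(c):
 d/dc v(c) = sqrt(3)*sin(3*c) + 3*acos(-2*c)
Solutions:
 v(c) = C1 + 3*c*acos(-2*c) + 3*sqrt(1 - 4*c^2)/2 - sqrt(3)*cos(3*c)/3


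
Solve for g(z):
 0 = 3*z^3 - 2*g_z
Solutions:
 g(z) = C1 + 3*z^4/8


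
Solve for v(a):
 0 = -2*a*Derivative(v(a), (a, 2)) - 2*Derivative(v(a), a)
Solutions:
 v(a) = C1 + C2*log(a)


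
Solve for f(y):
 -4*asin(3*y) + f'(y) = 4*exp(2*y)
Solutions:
 f(y) = C1 + 4*y*asin(3*y) + 4*sqrt(1 - 9*y^2)/3 + 2*exp(2*y)


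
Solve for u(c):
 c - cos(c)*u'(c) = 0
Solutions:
 u(c) = C1 + Integral(c/cos(c), c)


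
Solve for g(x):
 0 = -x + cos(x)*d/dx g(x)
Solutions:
 g(x) = C1 + Integral(x/cos(x), x)


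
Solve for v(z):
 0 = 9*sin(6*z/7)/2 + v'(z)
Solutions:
 v(z) = C1 + 21*cos(6*z/7)/4


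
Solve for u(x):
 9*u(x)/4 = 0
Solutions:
 u(x) = 0


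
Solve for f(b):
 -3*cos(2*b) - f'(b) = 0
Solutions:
 f(b) = C1 - 3*sin(2*b)/2


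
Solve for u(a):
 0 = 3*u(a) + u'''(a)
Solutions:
 u(a) = C3*exp(-3^(1/3)*a) + (C1*sin(3^(5/6)*a/2) + C2*cos(3^(5/6)*a/2))*exp(3^(1/3)*a/2)


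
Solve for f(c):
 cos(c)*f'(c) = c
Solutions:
 f(c) = C1 + Integral(c/cos(c), c)


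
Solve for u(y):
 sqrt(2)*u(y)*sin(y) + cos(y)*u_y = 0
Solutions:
 u(y) = C1*cos(y)^(sqrt(2))


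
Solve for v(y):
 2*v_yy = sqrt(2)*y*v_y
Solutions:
 v(y) = C1 + C2*erfi(2^(1/4)*y/2)


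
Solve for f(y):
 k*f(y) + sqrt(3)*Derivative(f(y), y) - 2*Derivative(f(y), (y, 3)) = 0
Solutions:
 f(y) = C1*exp(-2^(1/3)*y*(3^(2/3)*(-3*k + sqrt(9*k^2 - 2*sqrt(3)))^(1/3) + 2^(1/3)*3^(5/6)/(-3*k + sqrt(9*k^2 - 2*sqrt(3)))^(1/3))/6) + C2*exp(2^(1/3)*y*(3^(2/3)*(-3*k + sqrt(9*k^2 - 2*sqrt(3)))^(1/3)/12 - 3^(1/6)*I*(-3*k + sqrt(9*k^2 - 2*sqrt(3)))^(1/3)/4 - 2^(1/3)*sqrt(3)/((-3^(2/3) + 3*3^(1/6)*I)*(-3*k + sqrt(9*k^2 - 2*sqrt(3)))^(1/3)))) + C3*exp(2^(1/3)*y*(3^(2/3)*(-3*k + sqrt(9*k^2 - 2*sqrt(3)))^(1/3)/12 + 3^(1/6)*I*(-3*k + sqrt(9*k^2 - 2*sqrt(3)))^(1/3)/4 + 2^(1/3)*sqrt(3)/((3^(2/3) + 3*3^(1/6)*I)*(-3*k + sqrt(9*k^2 - 2*sqrt(3)))^(1/3))))


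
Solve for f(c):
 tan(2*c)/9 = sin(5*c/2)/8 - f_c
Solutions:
 f(c) = C1 + log(cos(2*c))/18 - cos(5*c/2)/20


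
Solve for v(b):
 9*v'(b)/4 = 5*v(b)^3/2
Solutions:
 v(b) = -3*sqrt(2)*sqrt(-1/(C1 + 10*b))/2
 v(b) = 3*sqrt(2)*sqrt(-1/(C1 + 10*b))/2


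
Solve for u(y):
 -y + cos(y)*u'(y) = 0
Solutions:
 u(y) = C1 + Integral(y/cos(y), y)


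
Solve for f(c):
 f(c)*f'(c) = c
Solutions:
 f(c) = -sqrt(C1 + c^2)
 f(c) = sqrt(C1 + c^2)


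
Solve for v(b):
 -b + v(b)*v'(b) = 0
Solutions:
 v(b) = -sqrt(C1 + b^2)
 v(b) = sqrt(C1 + b^2)


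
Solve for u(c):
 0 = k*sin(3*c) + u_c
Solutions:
 u(c) = C1 + k*cos(3*c)/3


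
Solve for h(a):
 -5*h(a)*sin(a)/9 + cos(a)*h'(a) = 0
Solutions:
 h(a) = C1/cos(a)^(5/9)


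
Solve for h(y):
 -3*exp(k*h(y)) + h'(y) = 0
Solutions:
 h(y) = Piecewise((log(-1/(C1*k + 3*k*y))/k, Ne(k, 0)), (nan, True))
 h(y) = Piecewise((C1 + 3*y, Eq(k, 0)), (nan, True))


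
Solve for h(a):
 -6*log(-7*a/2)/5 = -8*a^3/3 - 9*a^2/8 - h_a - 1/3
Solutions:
 h(a) = C1 - 2*a^4/3 - 3*a^3/8 + 6*a*log(-a)/5 + a*(-23 - 18*log(2) + 18*log(7))/15


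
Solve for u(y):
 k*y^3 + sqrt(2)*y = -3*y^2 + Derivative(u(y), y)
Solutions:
 u(y) = C1 + k*y^4/4 + y^3 + sqrt(2)*y^2/2


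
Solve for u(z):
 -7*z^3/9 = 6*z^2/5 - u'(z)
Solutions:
 u(z) = C1 + 7*z^4/36 + 2*z^3/5


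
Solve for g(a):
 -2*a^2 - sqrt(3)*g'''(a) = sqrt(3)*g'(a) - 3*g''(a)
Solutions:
 g(a) = C1 - 2*sqrt(3)*a^3/9 - 2*a^2 - 8*sqrt(3)*a/3 + (C2*sin(a/2) + C3*cos(a/2))*exp(sqrt(3)*a/2)


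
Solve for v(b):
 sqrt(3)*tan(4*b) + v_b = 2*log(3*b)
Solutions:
 v(b) = C1 + 2*b*log(b) - 2*b + 2*b*log(3) + sqrt(3)*log(cos(4*b))/4


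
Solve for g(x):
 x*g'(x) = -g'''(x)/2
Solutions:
 g(x) = C1 + Integral(C2*airyai(-2^(1/3)*x) + C3*airybi(-2^(1/3)*x), x)


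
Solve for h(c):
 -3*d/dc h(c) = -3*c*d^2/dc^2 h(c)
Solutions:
 h(c) = C1 + C2*c^2


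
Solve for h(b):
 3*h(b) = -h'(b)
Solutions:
 h(b) = C1*exp(-3*b)


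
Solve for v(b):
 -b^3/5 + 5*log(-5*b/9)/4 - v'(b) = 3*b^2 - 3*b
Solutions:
 v(b) = C1 - b^4/20 - b^3 + 3*b^2/2 + 5*b*log(-b)/4 + 5*b*(-2*log(3) - 1 + log(5))/4


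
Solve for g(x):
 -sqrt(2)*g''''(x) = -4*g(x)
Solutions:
 g(x) = C1*exp(-2^(3/8)*x) + C2*exp(2^(3/8)*x) + C3*sin(2^(3/8)*x) + C4*cos(2^(3/8)*x)


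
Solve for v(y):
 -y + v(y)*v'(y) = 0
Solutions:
 v(y) = -sqrt(C1 + y^2)
 v(y) = sqrt(C1 + y^2)


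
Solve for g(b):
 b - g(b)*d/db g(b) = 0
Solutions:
 g(b) = -sqrt(C1 + b^2)
 g(b) = sqrt(C1 + b^2)


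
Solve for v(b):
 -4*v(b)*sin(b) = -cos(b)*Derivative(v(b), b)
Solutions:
 v(b) = C1/cos(b)^4


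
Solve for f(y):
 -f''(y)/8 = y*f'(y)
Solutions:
 f(y) = C1 + C2*erf(2*y)


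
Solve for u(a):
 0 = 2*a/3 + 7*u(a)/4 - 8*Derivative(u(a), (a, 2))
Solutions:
 u(a) = C1*exp(-sqrt(14)*a/8) + C2*exp(sqrt(14)*a/8) - 8*a/21


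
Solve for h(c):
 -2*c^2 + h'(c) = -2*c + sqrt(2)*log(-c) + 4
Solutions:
 h(c) = C1 + 2*c^3/3 - c^2 + sqrt(2)*c*log(-c) + c*(4 - sqrt(2))


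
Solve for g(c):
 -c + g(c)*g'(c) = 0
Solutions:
 g(c) = -sqrt(C1 + c^2)
 g(c) = sqrt(C1 + c^2)


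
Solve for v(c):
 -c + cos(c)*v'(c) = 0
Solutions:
 v(c) = C1 + Integral(c/cos(c), c)


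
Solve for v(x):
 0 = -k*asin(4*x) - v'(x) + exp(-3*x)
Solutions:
 v(x) = C1 - k*x*asin(4*x) - k*sqrt(1 - 16*x^2)/4 - exp(-3*x)/3


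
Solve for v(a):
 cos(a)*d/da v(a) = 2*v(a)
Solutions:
 v(a) = C1*(sin(a) + 1)/(sin(a) - 1)


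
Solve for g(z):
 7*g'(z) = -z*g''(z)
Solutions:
 g(z) = C1 + C2/z^6


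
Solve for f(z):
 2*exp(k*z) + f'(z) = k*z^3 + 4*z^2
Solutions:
 f(z) = C1 + k*z^4/4 + 4*z^3/3 - 2*exp(k*z)/k


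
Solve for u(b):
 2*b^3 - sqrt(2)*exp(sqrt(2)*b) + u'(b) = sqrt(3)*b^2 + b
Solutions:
 u(b) = C1 - b^4/2 + sqrt(3)*b^3/3 + b^2/2 + exp(sqrt(2)*b)


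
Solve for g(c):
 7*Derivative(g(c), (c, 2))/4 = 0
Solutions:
 g(c) = C1 + C2*c


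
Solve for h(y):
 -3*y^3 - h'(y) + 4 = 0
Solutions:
 h(y) = C1 - 3*y^4/4 + 4*y


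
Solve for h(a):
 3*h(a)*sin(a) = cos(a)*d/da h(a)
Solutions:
 h(a) = C1/cos(a)^3


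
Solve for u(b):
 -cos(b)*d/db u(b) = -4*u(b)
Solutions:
 u(b) = C1*(sin(b)^2 + 2*sin(b) + 1)/(sin(b)^2 - 2*sin(b) + 1)


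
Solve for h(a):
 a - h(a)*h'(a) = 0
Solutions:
 h(a) = -sqrt(C1 + a^2)
 h(a) = sqrt(C1 + a^2)


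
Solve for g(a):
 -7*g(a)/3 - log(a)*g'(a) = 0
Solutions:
 g(a) = C1*exp(-7*li(a)/3)


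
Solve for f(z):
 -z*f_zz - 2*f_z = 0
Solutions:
 f(z) = C1 + C2/z


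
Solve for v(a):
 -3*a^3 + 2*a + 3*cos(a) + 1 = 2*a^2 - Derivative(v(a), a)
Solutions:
 v(a) = C1 + 3*a^4/4 + 2*a^3/3 - a^2 - a - 3*sin(a)


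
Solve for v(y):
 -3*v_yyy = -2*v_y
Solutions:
 v(y) = C1 + C2*exp(-sqrt(6)*y/3) + C3*exp(sqrt(6)*y/3)


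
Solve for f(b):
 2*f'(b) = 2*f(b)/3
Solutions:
 f(b) = C1*exp(b/3)


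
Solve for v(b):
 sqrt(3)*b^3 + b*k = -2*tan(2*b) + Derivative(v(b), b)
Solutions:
 v(b) = C1 + sqrt(3)*b^4/4 + b^2*k/2 - log(cos(2*b))


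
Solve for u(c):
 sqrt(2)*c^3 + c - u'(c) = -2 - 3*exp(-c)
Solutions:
 u(c) = C1 + sqrt(2)*c^4/4 + c^2/2 + 2*c - 3*exp(-c)


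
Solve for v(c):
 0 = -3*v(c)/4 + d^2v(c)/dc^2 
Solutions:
 v(c) = C1*exp(-sqrt(3)*c/2) + C2*exp(sqrt(3)*c/2)


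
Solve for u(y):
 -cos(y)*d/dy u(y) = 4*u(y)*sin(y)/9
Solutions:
 u(y) = C1*cos(y)^(4/9)


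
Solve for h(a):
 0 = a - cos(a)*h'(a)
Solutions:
 h(a) = C1 + Integral(a/cos(a), a)


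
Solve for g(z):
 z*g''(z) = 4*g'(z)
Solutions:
 g(z) = C1 + C2*z^5


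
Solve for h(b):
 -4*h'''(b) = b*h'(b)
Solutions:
 h(b) = C1 + Integral(C2*airyai(-2^(1/3)*b/2) + C3*airybi(-2^(1/3)*b/2), b)


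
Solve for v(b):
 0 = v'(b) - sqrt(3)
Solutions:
 v(b) = C1 + sqrt(3)*b


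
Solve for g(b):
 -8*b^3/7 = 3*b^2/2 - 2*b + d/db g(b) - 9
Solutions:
 g(b) = C1 - 2*b^4/7 - b^3/2 + b^2 + 9*b


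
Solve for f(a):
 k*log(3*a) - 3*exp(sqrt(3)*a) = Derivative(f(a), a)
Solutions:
 f(a) = C1 + a*k*log(a) + a*k*(-1 + log(3)) - sqrt(3)*exp(sqrt(3)*a)


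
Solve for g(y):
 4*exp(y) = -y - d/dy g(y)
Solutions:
 g(y) = C1 - y^2/2 - 4*exp(y)


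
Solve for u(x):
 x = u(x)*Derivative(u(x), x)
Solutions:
 u(x) = -sqrt(C1 + x^2)
 u(x) = sqrt(C1 + x^2)


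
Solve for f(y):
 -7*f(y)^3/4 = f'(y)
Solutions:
 f(y) = -sqrt(2)*sqrt(-1/(C1 - 7*y))
 f(y) = sqrt(2)*sqrt(-1/(C1 - 7*y))


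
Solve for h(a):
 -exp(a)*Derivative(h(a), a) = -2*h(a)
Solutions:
 h(a) = C1*exp(-2*exp(-a))


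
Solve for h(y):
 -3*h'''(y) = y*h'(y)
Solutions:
 h(y) = C1 + Integral(C2*airyai(-3^(2/3)*y/3) + C3*airybi(-3^(2/3)*y/3), y)


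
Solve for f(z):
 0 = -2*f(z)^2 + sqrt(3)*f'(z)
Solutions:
 f(z) = -3/(C1 + 2*sqrt(3)*z)


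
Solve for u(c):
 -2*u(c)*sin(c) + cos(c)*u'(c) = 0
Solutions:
 u(c) = C1/cos(c)^2


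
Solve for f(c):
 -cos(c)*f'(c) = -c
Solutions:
 f(c) = C1 + Integral(c/cos(c), c)


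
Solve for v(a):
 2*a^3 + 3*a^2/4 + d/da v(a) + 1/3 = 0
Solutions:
 v(a) = C1 - a^4/2 - a^3/4 - a/3


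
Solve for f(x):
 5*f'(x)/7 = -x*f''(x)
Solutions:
 f(x) = C1 + C2*x^(2/7)


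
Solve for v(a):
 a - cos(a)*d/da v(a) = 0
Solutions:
 v(a) = C1 + Integral(a/cos(a), a)


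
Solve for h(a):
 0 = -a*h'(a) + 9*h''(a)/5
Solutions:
 h(a) = C1 + C2*erfi(sqrt(10)*a/6)


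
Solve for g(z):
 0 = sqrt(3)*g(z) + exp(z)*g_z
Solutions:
 g(z) = C1*exp(sqrt(3)*exp(-z))


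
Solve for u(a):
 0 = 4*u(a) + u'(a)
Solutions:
 u(a) = C1*exp(-4*a)


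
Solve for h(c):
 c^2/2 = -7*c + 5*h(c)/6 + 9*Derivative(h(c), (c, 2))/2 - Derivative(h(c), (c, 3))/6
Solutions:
 h(c) = C1*exp(c*(-2^(2/3)*(sqrt(14605) + 1463)^(1/3)/4 - 81*2^(1/3)/(2*(sqrt(14605) + 1463)^(1/3)) + 9))*sin(2^(1/3)*sqrt(3)*c*(-2^(1/3)*(sqrt(14605) + 1463)^(1/3) + 162/(sqrt(14605) + 1463)^(1/3))/4) + C2*exp(c*(-2^(2/3)*(sqrt(14605) + 1463)^(1/3)/4 - 81*2^(1/3)/(2*(sqrt(14605) + 1463)^(1/3)) + 9))*cos(2^(1/3)*sqrt(3)*c*(-2^(1/3)*(sqrt(14605) + 1463)^(1/3) + 162/(sqrt(14605) + 1463)^(1/3))/4) + C3*exp(c*(81*2^(1/3)/(sqrt(14605) + 1463)^(1/3) + 9 + 2^(2/3)*(sqrt(14605) + 1463)^(1/3)/2)) + 3*c^2/5 + 42*c/5 - 162/25


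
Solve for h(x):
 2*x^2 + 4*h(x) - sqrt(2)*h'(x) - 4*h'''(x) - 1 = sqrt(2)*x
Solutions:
 h(x) = C1*exp(3^(1/3)*x*(-(36 + sqrt(6)*sqrt(sqrt(2) + 216))^(1/3) + sqrt(2)*3^(1/3)/(36 + sqrt(6)*sqrt(sqrt(2) + 216))^(1/3))/12)*sin(3^(1/6)*x*(3*sqrt(2)/(36 + sqrt(6)*sqrt(sqrt(2) + 216))^(1/3) + 3^(2/3)*(36 + sqrt(6)*sqrt(sqrt(2) + 216))^(1/3))/12) + C2*exp(3^(1/3)*x*(-(36 + sqrt(6)*sqrt(sqrt(2) + 216))^(1/3) + sqrt(2)*3^(1/3)/(36 + sqrt(6)*sqrt(sqrt(2) + 216))^(1/3))/12)*cos(3^(1/6)*x*(3*sqrt(2)/(36 + sqrt(6)*sqrt(sqrt(2) + 216))^(1/3) + 3^(2/3)*(36 + sqrt(6)*sqrt(sqrt(2) + 216))^(1/3))/12) + C3*exp(-3^(1/3)*x*(-(36 + sqrt(6)*sqrt(sqrt(2) + 216))^(1/3) + sqrt(2)*3^(1/3)/(36 + sqrt(6)*sqrt(sqrt(2) + 216))^(1/3))/6) - x^2/2 + 1/4


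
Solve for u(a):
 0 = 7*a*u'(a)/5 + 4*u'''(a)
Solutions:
 u(a) = C1 + Integral(C2*airyai(-350^(1/3)*a/10) + C3*airybi(-350^(1/3)*a/10), a)


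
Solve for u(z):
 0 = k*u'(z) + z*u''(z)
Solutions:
 u(z) = C1 + z^(1 - re(k))*(C2*sin(log(z)*Abs(im(k))) + C3*cos(log(z)*im(k)))


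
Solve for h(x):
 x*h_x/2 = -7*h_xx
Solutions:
 h(x) = C1 + C2*erf(sqrt(7)*x/14)


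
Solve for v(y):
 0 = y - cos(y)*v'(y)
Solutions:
 v(y) = C1 + Integral(y/cos(y), y)


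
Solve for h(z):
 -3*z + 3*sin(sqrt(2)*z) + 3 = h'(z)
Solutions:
 h(z) = C1 - 3*z^2/2 + 3*z - 3*sqrt(2)*cos(sqrt(2)*z)/2


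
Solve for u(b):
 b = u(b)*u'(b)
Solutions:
 u(b) = -sqrt(C1 + b^2)
 u(b) = sqrt(C1 + b^2)


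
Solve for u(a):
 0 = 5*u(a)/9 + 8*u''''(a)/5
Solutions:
 u(a) = (C1*sin(sqrt(15)*2^(3/4)*a/12) + C2*cos(sqrt(15)*2^(3/4)*a/12))*exp(-sqrt(15)*2^(3/4)*a/12) + (C3*sin(sqrt(15)*2^(3/4)*a/12) + C4*cos(sqrt(15)*2^(3/4)*a/12))*exp(sqrt(15)*2^(3/4)*a/12)


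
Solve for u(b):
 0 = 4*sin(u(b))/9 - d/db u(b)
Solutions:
 -4*b/9 + log(cos(u(b)) - 1)/2 - log(cos(u(b)) + 1)/2 = C1


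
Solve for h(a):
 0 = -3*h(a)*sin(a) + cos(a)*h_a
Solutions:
 h(a) = C1/cos(a)^3


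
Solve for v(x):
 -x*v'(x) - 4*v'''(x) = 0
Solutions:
 v(x) = C1 + Integral(C2*airyai(-2^(1/3)*x/2) + C3*airybi(-2^(1/3)*x/2), x)


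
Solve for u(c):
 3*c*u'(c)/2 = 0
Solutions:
 u(c) = C1


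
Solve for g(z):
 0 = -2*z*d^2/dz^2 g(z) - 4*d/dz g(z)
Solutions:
 g(z) = C1 + C2/z


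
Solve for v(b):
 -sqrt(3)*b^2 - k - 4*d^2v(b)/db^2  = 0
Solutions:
 v(b) = C1 + C2*b - sqrt(3)*b^4/48 - b^2*k/8


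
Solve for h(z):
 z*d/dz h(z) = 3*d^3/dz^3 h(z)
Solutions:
 h(z) = C1 + Integral(C2*airyai(3^(2/3)*z/3) + C3*airybi(3^(2/3)*z/3), z)


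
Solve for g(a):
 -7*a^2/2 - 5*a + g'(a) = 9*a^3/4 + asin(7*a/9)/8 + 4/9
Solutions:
 g(a) = C1 + 9*a^4/16 + 7*a^3/6 + 5*a^2/2 + a*asin(7*a/9)/8 + 4*a/9 + sqrt(81 - 49*a^2)/56


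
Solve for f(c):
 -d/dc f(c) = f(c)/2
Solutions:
 f(c) = C1*exp(-c/2)


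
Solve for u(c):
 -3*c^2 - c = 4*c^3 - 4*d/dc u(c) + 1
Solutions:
 u(c) = C1 + c^4/4 + c^3/4 + c^2/8 + c/4


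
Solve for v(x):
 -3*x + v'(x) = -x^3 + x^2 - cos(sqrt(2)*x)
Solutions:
 v(x) = C1 - x^4/4 + x^3/3 + 3*x^2/2 - sqrt(2)*sin(sqrt(2)*x)/2


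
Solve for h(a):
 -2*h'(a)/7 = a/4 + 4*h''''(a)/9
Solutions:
 h(a) = C1 + C4*exp(-42^(2/3)*a/14) - 7*a^2/16 + (C2*sin(3*14^(2/3)*3^(1/6)*a/28) + C3*cos(3*14^(2/3)*3^(1/6)*a/28))*exp(42^(2/3)*a/28)


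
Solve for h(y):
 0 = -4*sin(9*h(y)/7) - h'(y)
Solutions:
 4*y + 7*log(cos(9*h(y)/7) - 1)/18 - 7*log(cos(9*h(y)/7) + 1)/18 = C1


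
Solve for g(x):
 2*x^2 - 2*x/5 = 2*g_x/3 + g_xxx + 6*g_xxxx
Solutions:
 g(x) = C1 + C2*exp(x*(-2 + (18*sqrt(326) + 325)^(-1/3) + (18*sqrt(326) + 325)^(1/3))/36)*sin(sqrt(3)*x*(-(18*sqrt(326) + 325)^(1/3) + (18*sqrt(326) + 325)^(-1/3))/36) + C3*exp(x*(-2 + (18*sqrt(326) + 325)^(-1/3) + (18*sqrt(326) + 325)^(1/3))/36)*cos(sqrt(3)*x*(-(18*sqrt(326) + 325)^(1/3) + (18*sqrt(326) + 325)^(-1/3))/36) + C4*exp(-x*((18*sqrt(326) + 325)^(-1/3) + 1 + (18*sqrt(326) + 325)^(1/3))/18) + x^3 - 3*x^2/10 - 9*x


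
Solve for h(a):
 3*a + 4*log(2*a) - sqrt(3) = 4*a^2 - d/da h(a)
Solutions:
 h(a) = C1 + 4*a^3/3 - 3*a^2/2 - 4*a*log(a) - a*log(16) + sqrt(3)*a + 4*a


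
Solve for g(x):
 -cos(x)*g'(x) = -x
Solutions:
 g(x) = C1 + Integral(x/cos(x), x)


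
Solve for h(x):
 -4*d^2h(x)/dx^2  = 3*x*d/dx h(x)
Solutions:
 h(x) = C1 + C2*erf(sqrt(6)*x/4)


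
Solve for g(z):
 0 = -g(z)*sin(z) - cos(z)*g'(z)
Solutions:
 g(z) = C1*cos(z)


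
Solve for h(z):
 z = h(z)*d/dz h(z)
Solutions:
 h(z) = -sqrt(C1 + z^2)
 h(z) = sqrt(C1 + z^2)


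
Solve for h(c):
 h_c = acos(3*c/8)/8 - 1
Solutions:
 h(c) = C1 + c*acos(3*c/8)/8 - c - sqrt(64 - 9*c^2)/24


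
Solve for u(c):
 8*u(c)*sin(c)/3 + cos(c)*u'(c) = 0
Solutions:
 u(c) = C1*cos(c)^(8/3)


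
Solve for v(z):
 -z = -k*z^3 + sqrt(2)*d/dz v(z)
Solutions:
 v(z) = C1 + sqrt(2)*k*z^4/8 - sqrt(2)*z^2/4


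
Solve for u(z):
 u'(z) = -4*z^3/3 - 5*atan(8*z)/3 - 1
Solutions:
 u(z) = C1 - z^4/3 - 5*z*atan(8*z)/3 - z + 5*log(64*z^2 + 1)/48


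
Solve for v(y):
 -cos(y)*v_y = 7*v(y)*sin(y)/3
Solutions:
 v(y) = C1*cos(y)^(7/3)


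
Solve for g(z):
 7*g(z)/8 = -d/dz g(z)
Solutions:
 g(z) = C1*exp(-7*z/8)


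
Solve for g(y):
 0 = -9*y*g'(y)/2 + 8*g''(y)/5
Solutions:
 g(y) = C1 + C2*erfi(3*sqrt(10)*y/8)


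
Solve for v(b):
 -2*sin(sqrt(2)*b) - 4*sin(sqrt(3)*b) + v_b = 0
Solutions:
 v(b) = C1 - sqrt(2)*cos(sqrt(2)*b) - 4*sqrt(3)*cos(sqrt(3)*b)/3


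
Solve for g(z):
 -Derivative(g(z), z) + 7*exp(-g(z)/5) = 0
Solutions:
 g(z) = 5*log(C1 + 7*z/5)


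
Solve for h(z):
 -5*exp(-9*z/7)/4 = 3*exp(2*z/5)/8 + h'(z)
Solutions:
 h(z) = C1 - 15*exp(2*z/5)/16 + 35*exp(-9*z/7)/36


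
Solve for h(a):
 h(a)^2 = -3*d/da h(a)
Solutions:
 h(a) = 3/(C1 + a)


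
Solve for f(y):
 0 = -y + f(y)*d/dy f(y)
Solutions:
 f(y) = -sqrt(C1 + y^2)
 f(y) = sqrt(C1 + y^2)


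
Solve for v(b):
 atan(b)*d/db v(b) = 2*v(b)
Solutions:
 v(b) = C1*exp(2*Integral(1/atan(b), b))


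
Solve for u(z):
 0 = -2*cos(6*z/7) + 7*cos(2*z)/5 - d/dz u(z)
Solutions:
 u(z) = C1 - 7*sin(6*z/7)/3 + 7*sin(2*z)/10


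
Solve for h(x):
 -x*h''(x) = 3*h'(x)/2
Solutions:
 h(x) = C1 + C2/sqrt(x)


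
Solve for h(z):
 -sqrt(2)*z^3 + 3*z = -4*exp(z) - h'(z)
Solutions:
 h(z) = C1 + sqrt(2)*z^4/4 - 3*z^2/2 - 4*exp(z)


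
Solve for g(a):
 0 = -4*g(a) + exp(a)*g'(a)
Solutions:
 g(a) = C1*exp(-4*exp(-a))


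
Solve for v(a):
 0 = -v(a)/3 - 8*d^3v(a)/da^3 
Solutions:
 v(a) = C3*exp(-3^(2/3)*a/6) + (C1*sin(3^(1/6)*a/4) + C2*cos(3^(1/6)*a/4))*exp(3^(2/3)*a/12)


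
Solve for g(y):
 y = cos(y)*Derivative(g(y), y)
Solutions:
 g(y) = C1 + Integral(y/cos(y), y)


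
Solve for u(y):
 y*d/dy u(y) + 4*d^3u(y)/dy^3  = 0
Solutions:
 u(y) = C1 + Integral(C2*airyai(-2^(1/3)*y/2) + C3*airybi(-2^(1/3)*y/2), y)


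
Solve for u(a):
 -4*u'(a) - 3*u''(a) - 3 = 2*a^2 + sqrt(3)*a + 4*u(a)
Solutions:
 u(a) = -a^2/2 - sqrt(3)*a/4 + a + (C1*sin(2*sqrt(2)*a/3) + C2*cos(2*sqrt(2)*a/3))*exp(-2*a/3) - 1 + sqrt(3)/4


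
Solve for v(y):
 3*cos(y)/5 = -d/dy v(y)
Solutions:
 v(y) = C1 - 3*sin(y)/5


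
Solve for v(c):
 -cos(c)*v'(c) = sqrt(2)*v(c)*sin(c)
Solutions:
 v(c) = C1*cos(c)^(sqrt(2))


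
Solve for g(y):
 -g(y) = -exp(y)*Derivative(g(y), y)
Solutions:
 g(y) = C1*exp(-exp(-y))


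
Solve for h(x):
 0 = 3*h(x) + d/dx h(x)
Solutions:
 h(x) = C1*exp(-3*x)


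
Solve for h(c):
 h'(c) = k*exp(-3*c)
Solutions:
 h(c) = C1 - k*exp(-3*c)/3


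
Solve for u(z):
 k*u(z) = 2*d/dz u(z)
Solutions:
 u(z) = C1*exp(k*z/2)


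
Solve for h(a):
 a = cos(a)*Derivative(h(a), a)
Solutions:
 h(a) = C1 + Integral(a/cos(a), a)


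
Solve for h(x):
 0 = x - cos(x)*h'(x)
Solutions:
 h(x) = C1 + Integral(x/cos(x), x)


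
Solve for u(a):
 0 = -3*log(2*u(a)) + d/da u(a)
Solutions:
 -Integral(1/(log(_y) + log(2)), (_y, u(a)))/3 = C1 - a


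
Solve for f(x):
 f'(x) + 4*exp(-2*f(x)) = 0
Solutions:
 f(x) = log(-sqrt(C1 - 8*x))
 f(x) = log(C1 - 8*x)/2


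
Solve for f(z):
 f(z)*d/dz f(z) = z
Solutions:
 f(z) = -sqrt(C1 + z^2)
 f(z) = sqrt(C1 + z^2)


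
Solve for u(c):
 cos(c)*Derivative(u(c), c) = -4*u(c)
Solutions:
 u(c) = C1*(sin(c)^2 - 2*sin(c) + 1)/(sin(c)^2 + 2*sin(c) + 1)


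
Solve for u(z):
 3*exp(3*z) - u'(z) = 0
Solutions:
 u(z) = C1 + exp(3*z)


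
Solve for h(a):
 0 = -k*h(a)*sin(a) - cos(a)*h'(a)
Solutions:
 h(a) = C1*exp(k*log(cos(a)))


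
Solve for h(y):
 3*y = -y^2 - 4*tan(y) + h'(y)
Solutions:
 h(y) = C1 + y^3/3 + 3*y^2/2 - 4*log(cos(y))
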